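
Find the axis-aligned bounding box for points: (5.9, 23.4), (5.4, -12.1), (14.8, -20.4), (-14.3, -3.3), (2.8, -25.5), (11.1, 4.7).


x range: [-14.3, 14.8]
y range: [-25.5, 23.4]
Bounding box: (-14.3,-25.5) to (14.8,23.4)

(-14.3,-25.5) to (14.8,23.4)


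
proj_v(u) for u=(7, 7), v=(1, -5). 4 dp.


u.v = -28, |v| = sqrt(26) = 5.099
Scalar projection = u.v / |v| = -28 / sqrt(26) = -5.4913

-5.4913


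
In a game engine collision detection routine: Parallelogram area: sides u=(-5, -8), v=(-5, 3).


|u x v| = |(-5)*3 - (-8)*(-5)|
= |(-15) - 40| = 55

55


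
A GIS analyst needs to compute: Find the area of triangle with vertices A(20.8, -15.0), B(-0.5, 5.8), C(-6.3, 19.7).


Area = |x_A(y_B-y_C) + x_B(y_C-y_A) + x_C(y_A-y_B)|/2
= |(-289.12) + (-17.35) + 131.04|/2
= 175.43/2 = 87.715

87.715


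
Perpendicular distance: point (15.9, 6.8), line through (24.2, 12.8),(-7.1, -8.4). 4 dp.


|cross product| = 11.84
|line direction| = sqrt(1429.13) = 37.8038
Distance = 11.84/sqrt(1429.13) = 0.3132

0.3132


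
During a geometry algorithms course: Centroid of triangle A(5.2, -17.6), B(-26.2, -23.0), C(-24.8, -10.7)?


Centroid = ((x_A+x_B+x_C)/3, (y_A+y_B+y_C)/3)
= ((5.2+(-26.2)+(-24.8))/3, ((-17.6)+(-23)+(-10.7))/3)
= (-15.2667, -17.1)

(-15.2667, -17.1)


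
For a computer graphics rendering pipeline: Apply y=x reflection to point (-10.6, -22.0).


Reflection over y=x: (x,y) -> (y,x)
(-10.6, -22) -> (-22, -10.6)

(-22, -10.6)


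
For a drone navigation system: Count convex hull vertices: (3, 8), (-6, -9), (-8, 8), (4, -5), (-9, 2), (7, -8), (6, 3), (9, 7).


Convex hull vertices (CCW): (-9, 2), (-6, -9), (7, -8), (9, 7), (3, 8), (-8, 8)
Count = 6

6


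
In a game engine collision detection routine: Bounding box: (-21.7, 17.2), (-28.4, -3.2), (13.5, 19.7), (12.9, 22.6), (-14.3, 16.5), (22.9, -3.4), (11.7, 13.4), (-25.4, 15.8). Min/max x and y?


x range: [-28.4, 22.9]
y range: [-3.4, 22.6]
Bounding box: (-28.4,-3.4) to (22.9,22.6)

(-28.4,-3.4) to (22.9,22.6)


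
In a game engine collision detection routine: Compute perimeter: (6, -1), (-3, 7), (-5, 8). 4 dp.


Sides: (6, -1)->(-3, 7): sqrt(145) = 12.041595, (-3, 7)->(-5, 8): sqrt(5) = 2.236068, (-5, 8)->(6, -1): sqrt(202) = 14.21267
Sum = 28.490333
Perimeter = 28.4903

28.4903


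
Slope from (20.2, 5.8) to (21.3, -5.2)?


slope = (y2-y1)/(x2-x1) = ((-5.2)-5.8)/(21.3-20.2) = (-11)/1.1 = -10

-10


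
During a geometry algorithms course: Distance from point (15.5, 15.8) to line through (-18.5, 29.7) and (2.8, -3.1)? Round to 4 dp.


|cross product| = 819.13
|line direction| = sqrt(1529.53) = 39.1092
Distance = 819.13/sqrt(1529.53) = 20.9447

20.9447


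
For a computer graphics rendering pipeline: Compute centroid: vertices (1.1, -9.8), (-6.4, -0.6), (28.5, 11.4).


Centroid = ((x_A+x_B+x_C)/3, (y_A+y_B+y_C)/3)
= ((1.1+(-6.4)+28.5)/3, ((-9.8)+(-0.6)+11.4)/3)
= (7.7333, 0.3333)

(7.7333, 0.3333)


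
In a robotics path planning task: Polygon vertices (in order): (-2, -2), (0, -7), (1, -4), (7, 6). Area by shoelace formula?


Shoelace sum: ((-2)*(-7) - 0*(-2)) + (0*(-4) - 1*(-7)) + (1*6 - 7*(-4)) + (7*(-2) - (-2)*6)
= 53
Area = |53|/2 = 26.5

26.5


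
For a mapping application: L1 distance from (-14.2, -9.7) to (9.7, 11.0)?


|(-14.2)-9.7| + |(-9.7)-11| = 23.9 + 20.7 = 44.6

44.6


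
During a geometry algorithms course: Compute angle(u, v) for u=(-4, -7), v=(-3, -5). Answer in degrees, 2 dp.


u.v = 47, |u| = sqrt(65) = 8.0623, |v| = sqrt(34) = 5.831
cos(theta) = u.v/(|u||v|) = 47/sqrt(2210) = 0.999774
theta = acos(0.999774) = 1.22 degrees

1.22 degrees


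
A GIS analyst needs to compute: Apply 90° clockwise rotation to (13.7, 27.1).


90° CW: (x,y) -> (y, -x)
(13.7,27.1) -> (27.1, -13.7)

(27.1, -13.7)


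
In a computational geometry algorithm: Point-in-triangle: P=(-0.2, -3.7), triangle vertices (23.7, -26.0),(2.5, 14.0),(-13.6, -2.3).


Cross products: AB x AP = 483.24, BC x BP = 240.96, CA x CP = 265.36
All same sign? yes

Yes, inside


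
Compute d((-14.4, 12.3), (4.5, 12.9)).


dx=18.9, dy=0.6
d^2 = 18.9^2 + 0.6^2 = 357.57
d = sqrt(357.57) = 18.9095

18.9095


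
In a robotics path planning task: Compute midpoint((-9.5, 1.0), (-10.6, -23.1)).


M = (((-9.5)+(-10.6))/2, (1+(-23.1))/2)
= (-10.05, -11.05)

(-10.05, -11.05)


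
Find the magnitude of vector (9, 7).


|u| = sqrt(9^2 + 7^2) = sqrt(130) = 11.4018

11.4018


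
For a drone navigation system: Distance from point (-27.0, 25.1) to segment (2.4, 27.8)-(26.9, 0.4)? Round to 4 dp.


Project P onto AB: t = 0 (clamped to [0,1])
Closest point on segment: (2.4, 27.8)
Distance: 29.5237

29.5237


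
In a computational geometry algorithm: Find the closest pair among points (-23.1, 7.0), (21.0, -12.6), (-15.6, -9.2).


d(P0,P1) = 48.2594, d(P0,P2) = 17.8519, d(P1,P2) = 36.7576
Closest: P0 and P2

Closest pair: (-23.1, 7.0) and (-15.6, -9.2), distance = 17.8519


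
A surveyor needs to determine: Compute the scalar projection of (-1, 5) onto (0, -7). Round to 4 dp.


u.v = -35, |v| = sqrt(49) = 7
Scalar projection = u.v / |v| = -35 / sqrt(49) = -5

-5


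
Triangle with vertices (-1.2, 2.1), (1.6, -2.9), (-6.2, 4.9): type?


Side lengths squared: AB^2=32.84, BC^2=121.68, CA^2=32.84
Sorted: [32.84, 32.84, 121.68]
By sides: Isosceles, By angles: Obtuse

Isosceles, Obtuse


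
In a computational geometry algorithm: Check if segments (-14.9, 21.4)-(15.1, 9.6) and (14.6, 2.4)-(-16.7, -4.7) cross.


Cross products: d1=-804.15, d2=-221.81, d3=-221.9, d4=-804.24
d1*d2 < 0 and d3*d4 < 0? no

No, they don't intersect


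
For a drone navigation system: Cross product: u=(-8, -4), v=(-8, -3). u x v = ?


u x v = u_x*v_y - u_y*v_x = (-8)*(-3) - (-4)*(-8)
= 24 - 32 = -8

-8


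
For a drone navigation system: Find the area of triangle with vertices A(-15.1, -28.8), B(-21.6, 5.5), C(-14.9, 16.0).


Area = |x_A(y_B-y_C) + x_B(y_C-y_A) + x_C(y_A-y_B)|/2
= |158.55 + (-967.68) + 511.07|/2
= 298.06/2 = 149.03

149.03


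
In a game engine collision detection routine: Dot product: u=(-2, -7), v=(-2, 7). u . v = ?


u . v = u_x*v_x + u_y*v_y = (-2)*(-2) + (-7)*7
= 4 + (-49) = -45

-45


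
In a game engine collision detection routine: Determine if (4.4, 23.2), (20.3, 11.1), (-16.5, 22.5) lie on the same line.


Cross product: (20.3-4.4)*(22.5-23.2) - (11.1-23.2)*((-16.5)-4.4)
= -264.02

No, not collinear


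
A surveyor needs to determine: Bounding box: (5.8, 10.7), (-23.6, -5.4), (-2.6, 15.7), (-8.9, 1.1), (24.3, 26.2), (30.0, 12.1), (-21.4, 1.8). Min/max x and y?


x range: [-23.6, 30]
y range: [-5.4, 26.2]
Bounding box: (-23.6,-5.4) to (30,26.2)

(-23.6,-5.4) to (30,26.2)


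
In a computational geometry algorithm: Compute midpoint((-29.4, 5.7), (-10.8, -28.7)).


M = (((-29.4)+(-10.8))/2, (5.7+(-28.7))/2)
= (-20.1, -11.5)

(-20.1, -11.5)


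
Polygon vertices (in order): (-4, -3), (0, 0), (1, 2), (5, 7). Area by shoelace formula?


Shoelace sum: ((-4)*0 - 0*(-3)) + (0*2 - 1*0) + (1*7 - 5*2) + (5*(-3) - (-4)*7)
= 10
Area = |10|/2 = 5

5


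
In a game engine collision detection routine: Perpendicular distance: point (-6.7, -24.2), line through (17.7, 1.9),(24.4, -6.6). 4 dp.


|cross product| = 382.27
|line direction| = sqrt(117.14) = 10.8231
Distance = 382.27/sqrt(117.14) = 35.3197

35.3197


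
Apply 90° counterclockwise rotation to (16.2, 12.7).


90° CCW: (x,y) -> (-y, x)
(16.2,12.7) -> (-12.7, 16.2)

(-12.7, 16.2)


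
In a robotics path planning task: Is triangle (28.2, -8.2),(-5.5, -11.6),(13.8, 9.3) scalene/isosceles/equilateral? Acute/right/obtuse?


Side lengths squared: AB^2=1147.25, BC^2=809.3, CA^2=513.61
Sorted: [513.61, 809.3, 1147.25]
By sides: Scalene, By angles: Acute

Scalene, Acute


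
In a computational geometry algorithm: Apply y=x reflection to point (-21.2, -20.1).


Reflection over y=x: (x,y) -> (y,x)
(-21.2, -20.1) -> (-20.1, -21.2)

(-20.1, -21.2)


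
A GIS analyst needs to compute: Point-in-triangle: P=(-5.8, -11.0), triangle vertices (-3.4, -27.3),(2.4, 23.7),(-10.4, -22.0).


Cross products: AB x AP = 216.94, BC x BP = 69.42, CA x CP = 101.38
All same sign? yes

Yes, inside


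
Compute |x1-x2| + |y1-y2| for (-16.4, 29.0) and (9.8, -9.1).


|(-16.4)-9.8| + |29-(-9.1)| = 26.2 + 38.1 = 64.3

64.3


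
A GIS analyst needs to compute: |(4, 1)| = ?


|u| = sqrt(4^2 + 1^2) = sqrt(17) = 4.1231

4.1231


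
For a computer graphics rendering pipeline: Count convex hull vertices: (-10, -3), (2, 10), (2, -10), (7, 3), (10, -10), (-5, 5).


Convex hull vertices (CCW): (-10, -3), (2, -10), (10, -10), (7, 3), (2, 10), (-5, 5)
Count = 6

6


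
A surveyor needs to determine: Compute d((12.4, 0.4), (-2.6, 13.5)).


dx=-15, dy=13.1
d^2 = (-15)^2 + 13.1^2 = 396.61
d = sqrt(396.61) = 19.9151

19.9151


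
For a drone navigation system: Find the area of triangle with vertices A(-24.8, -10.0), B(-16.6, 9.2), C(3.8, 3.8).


Area = |x_A(y_B-y_C) + x_B(y_C-y_A) + x_C(y_A-y_B)|/2
= |(-133.92) + (-229.08) + (-72.96)|/2
= 435.96/2 = 217.98

217.98


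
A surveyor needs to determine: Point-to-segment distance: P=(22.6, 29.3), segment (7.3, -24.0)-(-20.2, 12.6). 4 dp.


Project P onto AB: t = 0.73 (clamped to [0,1])
Closest point on segment: (-12.7762, 2.7195)
Distance: 44.2492

44.2492


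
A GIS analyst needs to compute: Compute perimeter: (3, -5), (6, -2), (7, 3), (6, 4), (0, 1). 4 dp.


Sides: (3, -5)->(6, -2): sqrt(18) = 4.242641, (6, -2)->(7, 3): sqrt(26) = 5.09902, (7, 3)->(6, 4): sqrt(2) = 1.414214, (6, 4)->(0, 1): sqrt(45) = 6.708204, (0, 1)->(3, -5): sqrt(45) = 6.708204
Sum = 24.172283
Perimeter = 24.1723

24.1723


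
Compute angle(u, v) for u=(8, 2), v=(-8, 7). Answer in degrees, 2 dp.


u.v = -50, |u| = sqrt(68) = 8.2462, |v| = sqrt(113) = 10.6301
cos(theta) = u.v/(|u||v|) = -50/sqrt(7684) = -0.570396
theta = acos(-0.570396) = 124.78 degrees

124.78 degrees


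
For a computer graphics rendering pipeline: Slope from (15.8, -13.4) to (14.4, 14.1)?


slope = (y2-y1)/(x2-x1) = (14.1-(-13.4))/(14.4-15.8) = 27.5/(-1.4) = -19.6429

-19.6429


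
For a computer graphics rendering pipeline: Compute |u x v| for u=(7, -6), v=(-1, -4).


|u x v| = |7*(-4) - (-6)*(-1)|
= |(-28) - 6| = 34

34


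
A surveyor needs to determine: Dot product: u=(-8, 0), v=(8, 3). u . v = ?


u . v = u_x*v_x + u_y*v_y = (-8)*8 + 0*3
= (-64) + 0 = -64

-64


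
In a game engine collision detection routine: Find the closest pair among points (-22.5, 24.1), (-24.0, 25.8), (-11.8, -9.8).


d(P0,P1) = 2.2672, d(P0,P2) = 35.5486, d(P1,P2) = 37.6324
Closest: P0 and P1

Closest pair: (-22.5, 24.1) and (-24.0, 25.8), distance = 2.2672


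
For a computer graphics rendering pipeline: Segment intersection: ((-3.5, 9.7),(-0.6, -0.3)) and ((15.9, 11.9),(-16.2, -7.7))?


Cross products: d1=-309.62, d2=68.22, d3=200.38, d4=-177.46
d1*d2 < 0 and d3*d4 < 0? yes

Yes, they intersect


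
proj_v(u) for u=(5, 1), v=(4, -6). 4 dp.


u.v = 14, |v| = sqrt(52) = 7.2111
Scalar projection = u.v / |v| = 14 / sqrt(52) = 1.9415

1.9415


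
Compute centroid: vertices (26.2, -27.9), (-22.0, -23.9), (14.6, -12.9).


Centroid = ((x_A+x_B+x_C)/3, (y_A+y_B+y_C)/3)
= ((26.2+(-22)+14.6)/3, ((-27.9)+(-23.9)+(-12.9))/3)
= (6.2667, -21.5667)

(6.2667, -21.5667)


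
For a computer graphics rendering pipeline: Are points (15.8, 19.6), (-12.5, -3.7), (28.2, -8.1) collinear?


Cross product: ((-12.5)-15.8)*((-8.1)-19.6) - ((-3.7)-19.6)*(28.2-15.8)
= 1072.83

No, not collinear


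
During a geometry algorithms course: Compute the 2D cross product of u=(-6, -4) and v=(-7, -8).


u x v = u_x*v_y - u_y*v_x = (-6)*(-8) - (-4)*(-7)
= 48 - 28 = 20

20


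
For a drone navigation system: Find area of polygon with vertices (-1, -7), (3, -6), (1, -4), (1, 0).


Shoelace sum: ((-1)*(-6) - 3*(-7)) + (3*(-4) - 1*(-6)) + (1*0 - 1*(-4)) + (1*(-7) - (-1)*0)
= 18
Area = |18|/2 = 9

9


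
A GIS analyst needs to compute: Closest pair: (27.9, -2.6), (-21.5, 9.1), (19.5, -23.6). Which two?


d(P0,P1) = 50.7666, d(P0,P2) = 22.6177, d(P1,P2) = 52.4432
Closest: P0 and P2

Closest pair: (27.9, -2.6) and (19.5, -23.6), distance = 22.6177


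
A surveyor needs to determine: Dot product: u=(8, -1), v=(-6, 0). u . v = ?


u . v = u_x*v_x + u_y*v_y = 8*(-6) + (-1)*0
= (-48) + 0 = -48

-48


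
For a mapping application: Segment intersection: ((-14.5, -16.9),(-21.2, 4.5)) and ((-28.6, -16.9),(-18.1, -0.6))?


Cross products: d1=-229.83, d2=104.08, d3=301.74, d4=-32.17
d1*d2 < 0 and d3*d4 < 0? yes

Yes, they intersect


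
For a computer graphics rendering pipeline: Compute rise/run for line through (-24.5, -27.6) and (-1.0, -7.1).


slope = (y2-y1)/(x2-x1) = ((-7.1)-(-27.6))/((-1)-(-24.5)) = 20.5/23.5 = 0.8723

0.8723


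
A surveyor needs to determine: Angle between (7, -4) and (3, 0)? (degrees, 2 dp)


u.v = 21, |u| = sqrt(65) = 8.0623, |v| = sqrt(9) = 3
cos(theta) = u.v/(|u||v|) = 21/sqrt(585) = 0.868243
theta = acos(0.868243) = 29.74 degrees

29.74 degrees


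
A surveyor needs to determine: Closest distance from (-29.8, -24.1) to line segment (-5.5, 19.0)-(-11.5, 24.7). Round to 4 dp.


Project P onto AB: t = 0 (clamped to [0,1])
Closest point on segment: (-5.5, 19)
Distance: 49.4783

49.4783


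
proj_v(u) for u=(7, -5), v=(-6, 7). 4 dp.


u.v = -77, |v| = sqrt(85) = 9.2195
Scalar projection = u.v / |v| = -77 / sqrt(85) = -8.3518

-8.3518


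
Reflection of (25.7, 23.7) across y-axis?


Reflection over y-axis: (x,y) -> (-x,y)
(25.7, 23.7) -> (-25.7, 23.7)

(-25.7, 23.7)


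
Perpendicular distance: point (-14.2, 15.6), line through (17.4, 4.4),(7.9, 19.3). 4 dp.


|cross product| = 364.44
|line direction| = sqrt(312.26) = 17.6709
Distance = 364.44/sqrt(312.26) = 20.6238

20.6238


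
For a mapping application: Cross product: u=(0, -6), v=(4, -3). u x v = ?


u x v = u_x*v_y - u_y*v_x = 0*(-3) - (-6)*4
= 0 - (-24) = 24

24


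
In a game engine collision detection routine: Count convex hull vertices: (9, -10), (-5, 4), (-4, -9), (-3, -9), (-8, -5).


Convex hull vertices (CCW): (-8, -5), (-4, -9), (9, -10), (-5, 4)
Count = 4

4


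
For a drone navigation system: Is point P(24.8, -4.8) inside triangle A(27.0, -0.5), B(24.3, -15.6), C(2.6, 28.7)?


Cross products: AB x AP = -21.61, BC x BP = -256.51, CA x CP = -169.16
All same sign? yes

Yes, inside


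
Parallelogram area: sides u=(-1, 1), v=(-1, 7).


|u x v| = |(-1)*7 - 1*(-1)|
= |(-7) - (-1)| = 6

6


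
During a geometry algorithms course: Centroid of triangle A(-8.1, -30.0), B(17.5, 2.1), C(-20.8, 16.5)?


Centroid = ((x_A+x_B+x_C)/3, (y_A+y_B+y_C)/3)
= (((-8.1)+17.5+(-20.8))/3, ((-30)+2.1+16.5)/3)
= (-3.8, -3.8)

(-3.8, -3.8)


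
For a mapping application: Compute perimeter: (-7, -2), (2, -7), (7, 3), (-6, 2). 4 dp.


Sides: (-7, -2)->(2, -7): sqrt(106) = 10.29563, (2, -7)->(7, 3): sqrt(125) = 11.18034, (7, 3)->(-6, 2): sqrt(170) = 13.038405, (-6, 2)->(-7, -2): sqrt(17) = 4.123106
Sum = 38.637481
Perimeter = 38.6375

38.6375


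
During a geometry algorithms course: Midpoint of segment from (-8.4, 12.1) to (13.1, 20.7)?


M = (((-8.4)+13.1)/2, (12.1+20.7)/2)
= (2.35, 16.4)

(2.35, 16.4)


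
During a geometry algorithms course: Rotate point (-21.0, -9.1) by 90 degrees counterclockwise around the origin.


90° CCW: (x,y) -> (-y, x)
(-21,-9.1) -> (9.1, -21)

(9.1, -21)


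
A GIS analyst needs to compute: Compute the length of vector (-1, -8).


|u| = sqrt((-1)^2 + (-8)^2) = sqrt(65) = 8.0623

8.0623


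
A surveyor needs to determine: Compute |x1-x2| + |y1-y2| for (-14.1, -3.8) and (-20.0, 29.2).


|(-14.1)-(-20)| + |(-3.8)-29.2| = 5.9 + 33 = 38.9

38.9


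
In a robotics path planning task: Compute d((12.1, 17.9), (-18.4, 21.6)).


dx=-30.5, dy=3.7
d^2 = (-30.5)^2 + 3.7^2 = 943.94
d = sqrt(943.94) = 30.7236

30.7236


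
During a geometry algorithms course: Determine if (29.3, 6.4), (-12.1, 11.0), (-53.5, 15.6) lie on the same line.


Cross product: ((-12.1)-29.3)*(15.6-6.4) - (11-6.4)*((-53.5)-29.3)
= 0

Yes, collinear


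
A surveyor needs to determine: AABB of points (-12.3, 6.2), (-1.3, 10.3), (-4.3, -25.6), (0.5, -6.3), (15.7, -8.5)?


x range: [-12.3, 15.7]
y range: [-25.6, 10.3]
Bounding box: (-12.3,-25.6) to (15.7,10.3)

(-12.3,-25.6) to (15.7,10.3)


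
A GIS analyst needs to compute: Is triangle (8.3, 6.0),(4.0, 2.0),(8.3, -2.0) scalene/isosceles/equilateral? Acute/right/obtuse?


Side lengths squared: AB^2=34.49, BC^2=34.49, CA^2=64
Sorted: [34.49, 34.49, 64]
By sides: Isosceles, By angles: Acute

Isosceles, Acute


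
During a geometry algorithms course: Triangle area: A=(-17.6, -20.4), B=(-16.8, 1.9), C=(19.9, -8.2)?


Area = |x_A(y_B-y_C) + x_B(y_C-y_A) + x_C(y_A-y_B)|/2
= |(-177.76) + (-204.96) + (-443.77)|/2
= 826.49/2 = 413.245

413.245


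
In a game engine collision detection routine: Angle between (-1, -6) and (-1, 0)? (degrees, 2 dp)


u.v = 1, |u| = sqrt(37) = 6.0828, |v| = sqrt(1) = 1
cos(theta) = u.v/(|u||v|) = 1/sqrt(37) = 0.164399
theta = acos(0.164399) = 80.54 degrees

80.54 degrees


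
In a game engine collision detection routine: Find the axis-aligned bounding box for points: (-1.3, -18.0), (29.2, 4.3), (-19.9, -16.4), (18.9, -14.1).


x range: [-19.9, 29.2]
y range: [-18, 4.3]
Bounding box: (-19.9,-18) to (29.2,4.3)

(-19.9,-18) to (29.2,4.3)


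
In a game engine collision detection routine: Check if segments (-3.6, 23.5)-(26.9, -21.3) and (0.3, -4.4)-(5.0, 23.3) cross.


Cross products: d1=239.16, d2=-816.25, d3=-676.23, d4=379.18
d1*d2 < 0 and d3*d4 < 0? yes

Yes, they intersect


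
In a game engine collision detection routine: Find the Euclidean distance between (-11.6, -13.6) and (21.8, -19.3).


dx=33.4, dy=-5.7
d^2 = 33.4^2 + (-5.7)^2 = 1148.05
d = sqrt(1148.05) = 33.8829

33.8829


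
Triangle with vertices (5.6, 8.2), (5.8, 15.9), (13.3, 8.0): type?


Side lengths squared: AB^2=59.33, BC^2=118.66, CA^2=59.33
Sorted: [59.33, 59.33, 118.66]
By sides: Isosceles, By angles: Right

Isosceles, Right


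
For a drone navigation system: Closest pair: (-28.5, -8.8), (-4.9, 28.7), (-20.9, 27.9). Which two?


d(P0,P1) = 44.3081, d(P0,P2) = 37.4787, d(P1,P2) = 16.02
Closest: P1 and P2

Closest pair: (-4.9, 28.7) and (-20.9, 27.9), distance = 16.02


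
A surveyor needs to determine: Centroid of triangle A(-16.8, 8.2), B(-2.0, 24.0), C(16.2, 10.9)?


Centroid = ((x_A+x_B+x_C)/3, (y_A+y_B+y_C)/3)
= (((-16.8)+(-2)+16.2)/3, (8.2+24+10.9)/3)
= (-0.8667, 14.3667)

(-0.8667, 14.3667)


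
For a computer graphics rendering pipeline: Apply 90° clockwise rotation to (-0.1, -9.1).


90° CW: (x,y) -> (y, -x)
(-0.1,-9.1) -> (-9.1, 0.1)

(-9.1, 0.1)


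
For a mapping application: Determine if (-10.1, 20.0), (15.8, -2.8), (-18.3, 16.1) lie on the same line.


Cross product: (15.8-(-10.1))*(16.1-20) - ((-2.8)-20)*((-18.3)-(-10.1))
= -287.97

No, not collinear


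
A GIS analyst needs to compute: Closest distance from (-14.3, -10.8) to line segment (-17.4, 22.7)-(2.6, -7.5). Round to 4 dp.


Project P onto AB: t = 0.8183 (clamped to [0,1])
Closest point on segment: (-1.0331, -2.014)
Distance: 15.9124

15.9124


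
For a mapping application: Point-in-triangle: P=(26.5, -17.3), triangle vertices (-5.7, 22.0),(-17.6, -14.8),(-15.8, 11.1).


Cross products: AB x AP = 1652.63, BC x BP = -1146.69, CA x CP = -747.91
All same sign? no

No, outside


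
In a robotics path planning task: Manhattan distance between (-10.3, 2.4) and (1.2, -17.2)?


|(-10.3)-1.2| + |2.4-(-17.2)| = 11.5 + 19.6 = 31.1

31.1


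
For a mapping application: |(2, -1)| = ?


|u| = sqrt(2^2 + (-1)^2) = sqrt(5) = 2.2361

2.2361


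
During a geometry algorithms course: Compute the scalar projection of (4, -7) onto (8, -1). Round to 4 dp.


u.v = 39, |v| = sqrt(65) = 8.0623
Scalar projection = u.v / |v| = 39 / sqrt(65) = 4.8374

4.8374


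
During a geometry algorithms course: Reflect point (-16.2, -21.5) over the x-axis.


Reflection over x-axis: (x,y) -> (x,-y)
(-16.2, -21.5) -> (-16.2, 21.5)

(-16.2, 21.5)


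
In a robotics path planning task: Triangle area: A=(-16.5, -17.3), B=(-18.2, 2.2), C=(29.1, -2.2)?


Area = |x_A(y_B-y_C) + x_B(y_C-y_A) + x_C(y_A-y_B)|/2
= |(-72.6) + (-274.82) + (-567.45)|/2
= 914.87/2 = 457.435

457.435


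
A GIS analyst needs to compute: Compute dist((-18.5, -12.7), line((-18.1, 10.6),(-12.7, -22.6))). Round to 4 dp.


|cross product| = 139.1
|line direction| = sqrt(1131.4) = 33.6363
Distance = 139.1/sqrt(1131.4) = 4.1354

4.1354


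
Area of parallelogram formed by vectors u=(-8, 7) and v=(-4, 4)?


|u x v| = |(-8)*4 - 7*(-4)|
= |(-32) - (-28)| = 4

4


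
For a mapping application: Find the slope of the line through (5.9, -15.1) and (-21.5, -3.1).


slope = (y2-y1)/(x2-x1) = ((-3.1)-(-15.1))/((-21.5)-5.9) = 12/(-27.4) = -0.438

-0.438


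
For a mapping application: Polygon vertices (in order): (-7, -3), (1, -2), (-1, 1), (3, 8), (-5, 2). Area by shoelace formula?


Shoelace sum: ((-7)*(-2) - 1*(-3)) + (1*1 - (-1)*(-2)) + ((-1)*8 - 3*1) + (3*2 - (-5)*8) + ((-5)*(-3) - (-7)*2)
= 80
Area = |80|/2 = 40

40


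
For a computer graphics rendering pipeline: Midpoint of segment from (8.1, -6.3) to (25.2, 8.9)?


M = ((8.1+25.2)/2, ((-6.3)+8.9)/2)
= (16.65, 1.3)

(16.65, 1.3)


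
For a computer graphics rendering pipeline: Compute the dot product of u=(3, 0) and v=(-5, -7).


u . v = u_x*v_x + u_y*v_y = 3*(-5) + 0*(-7)
= (-15) + 0 = -15

-15


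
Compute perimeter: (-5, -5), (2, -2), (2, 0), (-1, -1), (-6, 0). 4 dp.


Sides: (-5, -5)->(2, -2): sqrt(58) = 7.615773, (2, -2)->(2, 0): sqrt(4) = 2, (2, 0)->(-1, -1): sqrt(10) = 3.162278, (-1, -1)->(-6, 0): sqrt(26) = 5.09902, (-6, 0)->(-5, -5): sqrt(26) = 5.09902
Sum = 22.976091
Perimeter = 22.9761

22.9761


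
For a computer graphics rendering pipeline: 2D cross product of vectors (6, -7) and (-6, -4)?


u x v = u_x*v_y - u_y*v_x = 6*(-4) - (-7)*(-6)
= (-24) - 42 = -66

-66


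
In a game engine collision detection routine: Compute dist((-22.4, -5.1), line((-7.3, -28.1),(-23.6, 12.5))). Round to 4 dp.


|cross product| = 238.16
|line direction| = sqrt(1914.05) = 43.7499
Distance = 238.16/sqrt(1914.05) = 5.4437

5.4437


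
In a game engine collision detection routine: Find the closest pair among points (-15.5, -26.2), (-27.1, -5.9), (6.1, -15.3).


d(P0,P1) = 23.3805, d(P0,P2) = 24.1944, d(P1,P2) = 34.5051
Closest: P0 and P1

Closest pair: (-15.5, -26.2) and (-27.1, -5.9), distance = 23.3805


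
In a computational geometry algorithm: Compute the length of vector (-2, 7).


|u| = sqrt((-2)^2 + 7^2) = sqrt(53) = 7.2801

7.2801


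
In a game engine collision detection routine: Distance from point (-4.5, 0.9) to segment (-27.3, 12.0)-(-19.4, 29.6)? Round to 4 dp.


Project P onto AB: t = 0 (clamped to [0,1])
Closest point on segment: (-27.3, 12)
Distance: 25.3584

25.3584


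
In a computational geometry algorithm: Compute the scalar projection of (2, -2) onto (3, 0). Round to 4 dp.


u.v = 6, |v| = sqrt(9) = 3
Scalar projection = u.v / |v| = 6 / sqrt(9) = 2

2


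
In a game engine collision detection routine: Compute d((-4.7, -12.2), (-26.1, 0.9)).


dx=-21.4, dy=13.1
d^2 = (-21.4)^2 + 13.1^2 = 629.57
d = sqrt(629.57) = 25.0912

25.0912


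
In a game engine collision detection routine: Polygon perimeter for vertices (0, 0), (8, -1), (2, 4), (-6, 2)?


Sides: (0, 0)->(8, -1): sqrt(65) = 8.062258, (8, -1)->(2, 4): sqrt(61) = 7.81025, (2, 4)->(-6, 2): sqrt(68) = 8.246211, (-6, 2)->(0, 0): sqrt(40) = 6.324555
Sum = 30.443274
Perimeter = 30.4433

30.4433


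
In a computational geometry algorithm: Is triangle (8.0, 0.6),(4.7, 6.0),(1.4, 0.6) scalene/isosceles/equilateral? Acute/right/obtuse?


Side lengths squared: AB^2=40.05, BC^2=40.05, CA^2=43.56
Sorted: [40.05, 40.05, 43.56]
By sides: Isosceles, By angles: Acute

Isosceles, Acute


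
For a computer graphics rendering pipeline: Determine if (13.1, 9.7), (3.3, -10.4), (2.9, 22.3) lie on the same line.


Cross product: (3.3-13.1)*(22.3-9.7) - ((-10.4)-9.7)*(2.9-13.1)
= -328.5

No, not collinear


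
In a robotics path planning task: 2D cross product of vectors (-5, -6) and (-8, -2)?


u x v = u_x*v_y - u_y*v_x = (-5)*(-2) - (-6)*(-8)
= 10 - 48 = -38

-38


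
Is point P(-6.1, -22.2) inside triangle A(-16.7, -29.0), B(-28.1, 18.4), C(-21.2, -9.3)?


Cross products: AB x AP = -579.96, BC x BP = 329.26, CA x CP = 239.42
All same sign? no

No, outside


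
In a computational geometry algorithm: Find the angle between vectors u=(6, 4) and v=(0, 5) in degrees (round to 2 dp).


u.v = 20, |u| = sqrt(52) = 7.2111, |v| = sqrt(25) = 5
cos(theta) = u.v/(|u||v|) = 20/sqrt(1300) = 0.5547
theta = acos(0.5547) = 56.31 degrees

56.31 degrees


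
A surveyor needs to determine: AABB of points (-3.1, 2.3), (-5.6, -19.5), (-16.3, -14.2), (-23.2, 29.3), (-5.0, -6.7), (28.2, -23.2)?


x range: [-23.2, 28.2]
y range: [-23.2, 29.3]
Bounding box: (-23.2,-23.2) to (28.2,29.3)

(-23.2,-23.2) to (28.2,29.3)


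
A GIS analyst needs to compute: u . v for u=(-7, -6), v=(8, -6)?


u . v = u_x*v_x + u_y*v_y = (-7)*8 + (-6)*(-6)
= (-56) + 36 = -20

-20


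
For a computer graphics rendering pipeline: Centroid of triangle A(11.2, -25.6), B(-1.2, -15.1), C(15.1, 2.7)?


Centroid = ((x_A+x_B+x_C)/3, (y_A+y_B+y_C)/3)
= ((11.2+(-1.2)+15.1)/3, ((-25.6)+(-15.1)+2.7)/3)
= (8.3667, -12.6667)

(8.3667, -12.6667)


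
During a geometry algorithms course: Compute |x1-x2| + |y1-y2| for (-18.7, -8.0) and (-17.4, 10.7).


|(-18.7)-(-17.4)| + |(-8)-10.7| = 1.3 + 18.7 = 20

20


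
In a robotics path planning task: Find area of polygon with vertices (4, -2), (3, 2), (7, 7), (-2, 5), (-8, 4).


Shoelace sum: (4*2 - 3*(-2)) + (3*7 - 7*2) + (7*5 - (-2)*7) + ((-2)*4 - (-8)*5) + ((-8)*(-2) - 4*4)
= 102
Area = |102|/2 = 51

51


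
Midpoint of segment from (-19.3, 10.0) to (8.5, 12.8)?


M = (((-19.3)+8.5)/2, (10+12.8)/2)
= (-5.4, 11.4)

(-5.4, 11.4)


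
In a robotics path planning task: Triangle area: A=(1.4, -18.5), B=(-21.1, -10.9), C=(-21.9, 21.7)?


Area = |x_A(y_B-y_C) + x_B(y_C-y_A) + x_C(y_A-y_B)|/2
= |(-45.64) + (-848.22) + 166.44|/2
= 727.42/2 = 363.71

363.71


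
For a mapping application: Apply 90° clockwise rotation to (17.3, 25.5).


90° CW: (x,y) -> (y, -x)
(17.3,25.5) -> (25.5, -17.3)

(25.5, -17.3)


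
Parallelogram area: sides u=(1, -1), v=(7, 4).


|u x v| = |1*4 - (-1)*7|
= |4 - (-7)| = 11

11


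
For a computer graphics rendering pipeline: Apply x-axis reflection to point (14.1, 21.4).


Reflection over x-axis: (x,y) -> (x,-y)
(14.1, 21.4) -> (14.1, -21.4)

(14.1, -21.4)


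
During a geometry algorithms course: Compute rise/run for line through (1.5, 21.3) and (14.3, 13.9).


slope = (y2-y1)/(x2-x1) = (13.9-21.3)/(14.3-1.5) = (-7.4)/12.8 = -0.5781

-0.5781


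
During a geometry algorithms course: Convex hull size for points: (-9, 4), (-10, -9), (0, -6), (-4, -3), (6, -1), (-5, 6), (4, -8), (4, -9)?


Convex hull vertices (CCW): (-10, -9), (4, -9), (6, -1), (-5, 6), (-9, 4)
Count = 5

5


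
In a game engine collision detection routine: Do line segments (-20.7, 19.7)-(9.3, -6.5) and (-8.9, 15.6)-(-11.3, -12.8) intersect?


Cross products: d1=-344.96, d2=569.92, d3=186.16, d4=-728.72
d1*d2 < 0 and d3*d4 < 0? yes

Yes, they intersect


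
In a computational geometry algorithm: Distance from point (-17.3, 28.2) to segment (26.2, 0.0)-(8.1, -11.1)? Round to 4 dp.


Project P onto AB: t = 1 (clamped to [0,1])
Closest point on segment: (8.1, -11.1)
Distance: 46.7937

46.7937


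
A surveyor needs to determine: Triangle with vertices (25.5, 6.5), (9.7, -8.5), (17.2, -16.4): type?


Side lengths squared: AB^2=474.64, BC^2=118.66, CA^2=593.3
Sorted: [118.66, 474.64, 593.3]
By sides: Scalene, By angles: Right

Scalene, Right


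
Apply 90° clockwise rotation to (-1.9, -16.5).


90° CW: (x,y) -> (y, -x)
(-1.9,-16.5) -> (-16.5, 1.9)

(-16.5, 1.9)


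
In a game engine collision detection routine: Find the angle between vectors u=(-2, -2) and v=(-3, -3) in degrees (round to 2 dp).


u.v = 12, |u| = sqrt(8) = 2.8284, |v| = sqrt(18) = 4.2426
cos(theta) = u.v/(|u||v|) = 12/sqrt(144) = 1
theta = acos(1) = 0 degrees

0 degrees


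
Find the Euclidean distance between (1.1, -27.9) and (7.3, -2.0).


dx=6.2, dy=25.9
d^2 = 6.2^2 + 25.9^2 = 709.25
d = sqrt(709.25) = 26.6317

26.6317


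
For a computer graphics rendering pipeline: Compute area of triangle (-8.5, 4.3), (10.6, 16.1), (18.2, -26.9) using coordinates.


Area = |x_A(y_B-y_C) + x_B(y_C-y_A) + x_C(y_A-y_B)|/2
= |(-365.5) + (-330.72) + (-214.76)|/2
= 910.98/2 = 455.49

455.49


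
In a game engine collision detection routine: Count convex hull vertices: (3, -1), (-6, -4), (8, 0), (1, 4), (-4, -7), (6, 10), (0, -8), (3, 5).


Convex hull vertices (CCW): (-6, -4), (-4, -7), (0, -8), (8, 0), (6, 10)
Count = 5

5


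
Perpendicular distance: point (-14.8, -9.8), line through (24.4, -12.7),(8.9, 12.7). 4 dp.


|cross product| = 950.73
|line direction| = sqrt(885.41) = 29.7558
Distance = 950.73/sqrt(885.41) = 31.951

31.951


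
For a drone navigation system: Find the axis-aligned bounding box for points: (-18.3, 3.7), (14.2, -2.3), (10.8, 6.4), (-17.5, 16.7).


x range: [-18.3, 14.2]
y range: [-2.3, 16.7]
Bounding box: (-18.3,-2.3) to (14.2,16.7)

(-18.3,-2.3) to (14.2,16.7)


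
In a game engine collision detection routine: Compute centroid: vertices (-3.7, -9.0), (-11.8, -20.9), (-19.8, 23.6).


Centroid = ((x_A+x_B+x_C)/3, (y_A+y_B+y_C)/3)
= (((-3.7)+(-11.8)+(-19.8))/3, ((-9)+(-20.9)+23.6)/3)
= (-11.7667, -2.1)

(-11.7667, -2.1)


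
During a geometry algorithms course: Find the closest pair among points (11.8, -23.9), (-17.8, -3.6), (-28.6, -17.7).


d(P0,P1) = 35.8922, d(P0,P2) = 40.873, d(P1,P2) = 17.7609
Closest: P1 and P2

Closest pair: (-17.8, -3.6) and (-28.6, -17.7), distance = 17.7609


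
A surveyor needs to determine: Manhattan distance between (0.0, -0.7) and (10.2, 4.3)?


|0-10.2| + |(-0.7)-4.3| = 10.2 + 5 = 15.2

15.2


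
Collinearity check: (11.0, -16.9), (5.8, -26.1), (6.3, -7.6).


Cross product: (5.8-11)*((-7.6)-(-16.9)) - ((-26.1)-(-16.9))*(6.3-11)
= -91.6

No, not collinear


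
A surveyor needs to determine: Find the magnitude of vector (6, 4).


|u| = sqrt(6^2 + 4^2) = sqrt(52) = 7.2111

7.2111


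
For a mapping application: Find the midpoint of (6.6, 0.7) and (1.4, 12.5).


M = ((6.6+1.4)/2, (0.7+12.5)/2)
= (4, 6.6)

(4, 6.6)


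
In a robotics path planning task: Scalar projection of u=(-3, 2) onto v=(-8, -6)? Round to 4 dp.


u.v = 12, |v| = sqrt(100) = 10
Scalar projection = u.v / |v| = 12 / sqrt(100) = 1.2

1.2


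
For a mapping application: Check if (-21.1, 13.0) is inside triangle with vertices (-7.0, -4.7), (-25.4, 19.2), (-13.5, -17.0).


Cross products: AB x AP = 11.31, BC x BP = 81.88, CA x CP = 288.48
All same sign? yes

Yes, inside


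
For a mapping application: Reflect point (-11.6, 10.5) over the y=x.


Reflection over y=x: (x,y) -> (y,x)
(-11.6, 10.5) -> (10.5, -11.6)

(10.5, -11.6)


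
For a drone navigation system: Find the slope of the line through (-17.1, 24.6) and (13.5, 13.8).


slope = (y2-y1)/(x2-x1) = (13.8-24.6)/(13.5-(-17.1)) = (-10.8)/30.6 = -0.3529

-0.3529


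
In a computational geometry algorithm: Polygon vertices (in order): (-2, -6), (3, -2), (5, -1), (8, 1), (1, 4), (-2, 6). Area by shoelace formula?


Shoelace sum: ((-2)*(-2) - 3*(-6)) + (3*(-1) - 5*(-2)) + (5*1 - 8*(-1)) + (8*4 - 1*1) + (1*6 - (-2)*4) + ((-2)*(-6) - (-2)*6)
= 111
Area = |111|/2 = 55.5

55.5


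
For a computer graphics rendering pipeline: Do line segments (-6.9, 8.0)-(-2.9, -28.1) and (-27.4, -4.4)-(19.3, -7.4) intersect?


Cross products: d1=640.58, d2=-1033.29, d3=-789.65, d4=884.22
d1*d2 < 0 and d3*d4 < 0? yes

Yes, they intersect


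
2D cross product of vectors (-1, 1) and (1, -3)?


u x v = u_x*v_y - u_y*v_x = (-1)*(-3) - 1*1
= 3 - 1 = 2

2


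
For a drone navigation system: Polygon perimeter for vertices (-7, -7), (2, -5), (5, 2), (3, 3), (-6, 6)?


Sides: (-7, -7)->(2, -5): sqrt(85) = 9.219544, (2, -5)->(5, 2): sqrt(58) = 7.615773, (5, 2)->(3, 3): sqrt(5) = 2.236068, (3, 3)->(-6, 6): sqrt(90) = 9.486833, (-6, 6)->(-7, -7): sqrt(170) = 13.038405
Sum = 41.596623
Perimeter = 41.5966

41.5966


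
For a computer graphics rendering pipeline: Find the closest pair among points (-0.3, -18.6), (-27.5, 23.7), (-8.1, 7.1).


d(P0,P1) = 50.2905, d(P0,P2) = 26.8576, d(P1,P2) = 25.5327
Closest: P1 and P2

Closest pair: (-27.5, 23.7) and (-8.1, 7.1), distance = 25.5327


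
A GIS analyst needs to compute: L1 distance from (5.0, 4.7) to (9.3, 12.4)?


|5-9.3| + |4.7-12.4| = 4.3 + 7.7 = 12

12


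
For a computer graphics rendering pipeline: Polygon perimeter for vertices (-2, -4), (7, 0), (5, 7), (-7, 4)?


Sides: (-2, -4)->(7, 0): sqrt(97) = 9.848858, (7, 0)->(5, 7): sqrt(53) = 7.28011, (5, 7)->(-7, 4): sqrt(153) = 12.369317, (-7, 4)->(-2, -4): sqrt(89) = 9.433981
Sum = 38.932266
Perimeter = 38.9323

38.9323


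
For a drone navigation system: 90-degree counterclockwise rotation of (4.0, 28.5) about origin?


90° CCW: (x,y) -> (-y, x)
(4,28.5) -> (-28.5, 4)

(-28.5, 4)


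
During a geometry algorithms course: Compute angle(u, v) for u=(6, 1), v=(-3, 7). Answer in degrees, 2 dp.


u.v = -11, |u| = sqrt(37) = 6.0828, |v| = sqrt(58) = 7.6158
cos(theta) = u.v/(|u||v|) = -11/sqrt(2146) = -0.237453
theta = acos(-0.237453) = 103.74 degrees

103.74 degrees


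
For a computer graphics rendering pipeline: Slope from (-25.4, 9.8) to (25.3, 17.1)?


slope = (y2-y1)/(x2-x1) = (17.1-9.8)/(25.3-(-25.4)) = 7.3/50.7 = 0.144

0.144


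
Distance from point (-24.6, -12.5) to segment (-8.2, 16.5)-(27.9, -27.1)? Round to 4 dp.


Project P onto AB: t = 0.2098 (clamped to [0,1])
Closest point on segment: (-0.6248, 7.351)
Distance: 31.1267

31.1267


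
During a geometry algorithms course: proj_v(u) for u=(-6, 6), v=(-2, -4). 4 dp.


u.v = -12, |v| = sqrt(20) = 4.4721
Scalar projection = u.v / |v| = -12 / sqrt(20) = -2.6833

-2.6833


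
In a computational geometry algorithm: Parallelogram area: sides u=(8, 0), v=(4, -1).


|u x v| = |8*(-1) - 0*4|
= |(-8) - 0| = 8

8


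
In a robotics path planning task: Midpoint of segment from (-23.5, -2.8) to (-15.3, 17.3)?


M = (((-23.5)+(-15.3))/2, ((-2.8)+17.3)/2)
= (-19.4, 7.25)

(-19.4, 7.25)


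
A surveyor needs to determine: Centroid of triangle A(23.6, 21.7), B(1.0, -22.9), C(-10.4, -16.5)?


Centroid = ((x_A+x_B+x_C)/3, (y_A+y_B+y_C)/3)
= ((23.6+1+(-10.4))/3, (21.7+(-22.9)+(-16.5))/3)
= (4.7333, -5.9)

(4.7333, -5.9)


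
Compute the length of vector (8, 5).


|u| = sqrt(8^2 + 5^2) = sqrt(89) = 9.434

9.434


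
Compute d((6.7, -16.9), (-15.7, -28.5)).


dx=-22.4, dy=-11.6
d^2 = (-22.4)^2 + (-11.6)^2 = 636.32
d = sqrt(636.32) = 25.2254

25.2254


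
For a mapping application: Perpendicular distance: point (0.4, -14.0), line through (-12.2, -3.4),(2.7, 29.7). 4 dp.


|cross product| = 575
|line direction| = sqrt(1317.62) = 36.299
Distance = 575/sqrt(1317.62) = 15.8406

15.8406


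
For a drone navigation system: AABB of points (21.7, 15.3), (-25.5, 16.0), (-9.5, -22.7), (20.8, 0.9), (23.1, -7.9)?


x range: [-25.5, 23.1]
y range: [-22.7, 16]
Bounding box: (-25.5,-22.7) to (23.1,16)

(-25.5,-22.7) to (23.1,16)


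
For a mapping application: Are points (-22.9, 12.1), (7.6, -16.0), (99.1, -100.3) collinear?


Cross product: (7.6-(-22.9))*((-100.3)-12.1) - ((-16)-12.1)*(99.1-(-22.9))
= 0

Yes, collinear


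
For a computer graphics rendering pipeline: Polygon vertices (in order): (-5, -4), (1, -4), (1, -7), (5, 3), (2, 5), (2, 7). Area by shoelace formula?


Shoelace sum: ((-5)*(-4) - 1*(-4)) + (1*(-7) - 1*(-4)) + (1*3 - 5*(-7)) + (5*5 - 2*3) + (2*7 - 2*5) + (2*(-4) - (-5)*7)
= 109
Area = |109|/2 = 54.5

54.5


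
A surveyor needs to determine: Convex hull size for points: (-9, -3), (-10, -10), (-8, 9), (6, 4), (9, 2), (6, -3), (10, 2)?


Convex hull vertices (CCW): (-10, -10), (6, -3), (10, 2), (6, 4), (-8, 9)
Count = 5

5


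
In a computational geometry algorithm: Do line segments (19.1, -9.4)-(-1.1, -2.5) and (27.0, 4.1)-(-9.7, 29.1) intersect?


Cross products: d1=692.95, d2=944.72, d3=-327.21, d4=-578.98
d1*d2 < 0 and d3*d4 < 0? no

No, they don't intersect


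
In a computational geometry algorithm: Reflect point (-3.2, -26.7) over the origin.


Reflection over origin: (x,y) -> (-x,-y)
(-3.2, -26.7) -> (3.2, 26.7)

(3.2, 26.7)


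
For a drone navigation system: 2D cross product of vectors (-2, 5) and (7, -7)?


u x v = u_x*v_y - u_y*v_x = (-2)*(-7) - 5*7
= 14 - 35 = -21

-21


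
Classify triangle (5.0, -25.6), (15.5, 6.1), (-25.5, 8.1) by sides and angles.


Side lengths squared: AB^2=1115.14, BC^2=1685, CA^2=2065.94
Sorted: [1115.14, 1685, 2065.94]
By sides: Scalene, By angles: Acute

Scalene, Acute


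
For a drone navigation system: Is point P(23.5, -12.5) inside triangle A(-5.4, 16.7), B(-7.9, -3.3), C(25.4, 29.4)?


Cross products: AB x AP = 651, BC x BP = -1333.14, CA x CP = 1266.39
All same sign? no

No, outside


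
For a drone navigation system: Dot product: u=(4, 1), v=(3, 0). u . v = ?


u . v = u_x*v_x + u_y*v_y = 4*3 + 1*0
= 12 + 0 = 12

12


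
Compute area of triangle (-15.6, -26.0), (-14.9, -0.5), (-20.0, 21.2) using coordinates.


Area = |x_A(y_B-y_C) + x_B(y_C-y_A) + x_C(y_A-y_B)|/2
= |338.52 + (-703.28) + 510|/2
= 145.24/2 = 72.62

72.62


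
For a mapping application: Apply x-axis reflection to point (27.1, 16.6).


Reflection over x-axis: (x,y) -> (x,-y)
(27.1, 16.6) -> (27.1, -16.6)

(27.1, -16.6)


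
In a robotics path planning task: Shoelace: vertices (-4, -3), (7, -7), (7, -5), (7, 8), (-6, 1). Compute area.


Shoelace sum: ((-4)*(-7) - 7*(-3)) + (7*(-5) - 7*(-7)) + (7*8 - 7*(-5)) + (7*1 - (-6)*8) + ((-6)*(-3) - (-4)*1)
= 231
Area = |231|/2 = 115.5

115.5


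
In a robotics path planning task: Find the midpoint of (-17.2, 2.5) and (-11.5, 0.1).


M = (((-17.2)+(-11.5))/2, (2.5+0.1)/2)
= (-14.35, 1.3)

(-14.35, 1.3)


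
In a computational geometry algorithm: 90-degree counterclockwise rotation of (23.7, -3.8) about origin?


90° CCW: (x,y) -> (-y, x)
(23.7,-3.8) -> (3.8, 23.7)

(3.8, 23.7)


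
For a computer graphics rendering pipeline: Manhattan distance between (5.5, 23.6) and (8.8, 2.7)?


|5.5-8.8| + |23.6-2.7| = 3.3 + 20.9 = 24.2

24.2


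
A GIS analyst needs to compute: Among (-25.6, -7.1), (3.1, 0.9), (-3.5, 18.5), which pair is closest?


d(P0,P1) = 29.7941, d(P0,P2) = 33.8197, d(P1,P2) = 18.7968
Closest: P1 and P2

Closest pair: (3.1, 0.9) and (-3.5, 18.5), distance = 18.7968


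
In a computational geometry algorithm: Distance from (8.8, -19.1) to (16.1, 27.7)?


dx=7.3, dy=46.8
d^2 = 7.3^2 + 46.8^2 = 2243.53
d = sqrt(2243.53) = 47.3659

47.3659


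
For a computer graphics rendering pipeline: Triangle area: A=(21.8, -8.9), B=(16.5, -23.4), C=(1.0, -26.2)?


Area = |x_A(y_B-y_C) + x_B(y_C-y_A) + x_C(y_A-y_B)|/2
= |61.04 + (-285.45) + 14.5|/2
= 209.91/2 = 104.955

104.955


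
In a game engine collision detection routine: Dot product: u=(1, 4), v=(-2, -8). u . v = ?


u . v = u_x*v_x + u_y*v_y = 1*(-2) + 4*(-8)
= (-2) + (-32) = -34

-34
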